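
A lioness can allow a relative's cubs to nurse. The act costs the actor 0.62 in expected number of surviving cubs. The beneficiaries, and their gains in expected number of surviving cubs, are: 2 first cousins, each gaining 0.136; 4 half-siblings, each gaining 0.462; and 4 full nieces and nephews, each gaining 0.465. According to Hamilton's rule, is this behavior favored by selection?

Hamilton's rule: the trait is favored when the sum of r·B over every recipient exceeds the actor's cost C.
r to a first cousin = 1/8 (first cousins share one grandparent pair — two paths of length 4: r = 2·(1/2)^4 = 1/8).
r to a half-sibling = 1/4 (half-sibs share one parent — one path of length 2: r = (1/2)^2 = 1/4).
r to a full niece or nephew = 1/4 (full aunt/uncle↔niece/nephew: two paths of length 3 through the shared grandparent pair: r = 2·(1/2)^3 = 1/4).
Summing one r·B term per recipient: 2·0.125·0.136 + 4·0.25·0.462 + 4·0.25·0.465 = 0.961.
0.961 > 0.62: the indirect benefit exceeds the cost.

Yes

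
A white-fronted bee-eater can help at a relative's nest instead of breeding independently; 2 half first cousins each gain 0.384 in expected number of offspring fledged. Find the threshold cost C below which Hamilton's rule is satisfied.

0.048

r to a half first cousin = 0.0625 (half first cousins share one grandparent — one path of length 4: r = (1/2)^4 = 1/16).
Hamilton's rule: n·r·B > C, so the trait is favored while C < n·r·B = 2·0.0625·0.384 = 0.048.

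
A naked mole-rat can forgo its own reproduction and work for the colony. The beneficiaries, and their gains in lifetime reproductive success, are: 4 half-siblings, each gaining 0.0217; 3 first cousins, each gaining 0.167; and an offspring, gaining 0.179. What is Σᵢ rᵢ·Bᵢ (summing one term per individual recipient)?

0.173825

r to a half-sibling = 1/4 (half-sibs share one parent — one path of length 2: r = (1/2)^2 = 1/4).
r to a first cousin = 1/8 (first cousins share one grandparent pair — two paths of length 4: r = 2·(1/2)^4 = 1/8).
r to an offspring = 0.5 (one parent–offspring link: r = (1/2)^1 = 1/2).
Summing one r·B term per recipient: 4·0.25·0.0217 + 3·0.125·0.167 + 1·0.5·0.179 = 0.173825.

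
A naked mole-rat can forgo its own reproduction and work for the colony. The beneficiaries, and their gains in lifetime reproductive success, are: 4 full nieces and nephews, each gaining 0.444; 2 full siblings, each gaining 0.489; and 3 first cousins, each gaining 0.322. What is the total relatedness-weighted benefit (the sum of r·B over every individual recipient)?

r to a full niece or nephew = 1/4 (full aunt/uncle↔niece/nephew: two paths of length 3 through the shared grandparent pair: r = 2·(1/2)^3 = 1/4).
r to a full sibling = 0.5 (full sibs share both parents — two paths of length 2: r = 2·(1/2)^2 = 1/2).
r to a first cousin = 0.125 (first cousins share one grandparent pair — two paths of length 4: r = 2·(1/2)^4 = 1/8).
Summing one r·B term per recipient: 4·0.25·0.444 + 2·0.5·0.489 + 3·0.125·0.322 = 1.05375.

1.05375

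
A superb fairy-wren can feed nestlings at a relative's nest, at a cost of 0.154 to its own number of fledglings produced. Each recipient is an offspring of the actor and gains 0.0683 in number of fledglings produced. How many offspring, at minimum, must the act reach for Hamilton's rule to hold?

r to an offspring = 1/2 (one parent–offspring link: r = (1/2)^1 = 1/2).
Hamilton's rule: n·r·B > C  ⇒  n > C/(r·B) = 0.154/(0.5·0.0683) = 4.51.
The smallest integer exceeding 4.51 is 5.

5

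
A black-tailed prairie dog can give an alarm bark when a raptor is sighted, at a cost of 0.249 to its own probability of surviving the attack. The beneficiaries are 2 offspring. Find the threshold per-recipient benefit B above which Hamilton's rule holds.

r to an offspring = 0.5 (one parent–offspring link: r = (1/2)^1 = 1/2).
Hamilton's rule with n recipients of equal r: n·r·B > C, so B > C/(n·r) = 0.249/(2·0.5) = 0.249.

0.249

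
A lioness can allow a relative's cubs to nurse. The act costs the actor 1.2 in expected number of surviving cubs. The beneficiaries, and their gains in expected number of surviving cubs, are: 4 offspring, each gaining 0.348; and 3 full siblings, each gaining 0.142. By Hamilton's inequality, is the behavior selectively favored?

Hamilton's rule: the trait is favored when the sum of r·B over every recipient exceeds the actor's cost C.
r to an offspring = 0.5 (one parent–offspring link: r = (1/2)^1 = 1/2).
r to a full sibling = 0.5 (full sibs share both parents — two paths of length 2: r = 2·(1/2)^2 = 1/2).
Summing one r·B term per recipient: 4·0.5·0.348 + 3·0.5·0.142 = 0.909.
0.909 < 1.2: the indirect benefit is less than the cost.

No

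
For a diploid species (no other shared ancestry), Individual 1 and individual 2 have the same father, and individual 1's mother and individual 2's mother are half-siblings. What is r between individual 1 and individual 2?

0.3125

With two independent routes of shared ancestry, r is the sum of the two contributions.
Individual 1 and individual 2 are related in two ways: half-sibs through their shared father (r = 1/4) and half first cousins through their mothers (r = 1/16).
r = 1/4 + 1/16 = 0.3125.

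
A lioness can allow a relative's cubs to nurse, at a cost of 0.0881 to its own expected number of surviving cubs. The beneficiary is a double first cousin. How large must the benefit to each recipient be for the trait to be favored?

r to a double first cousin = 1/4 (double first cousins share both grandparent pairs — four paths of length 4: r = 4·(1/2)^4 = 1/4).
Hamilton's rule with n recipients of equal r: n·r·B > C, so B > C/(n·r) = 0.0881/(1·0.25) = 0.3524.

0.3524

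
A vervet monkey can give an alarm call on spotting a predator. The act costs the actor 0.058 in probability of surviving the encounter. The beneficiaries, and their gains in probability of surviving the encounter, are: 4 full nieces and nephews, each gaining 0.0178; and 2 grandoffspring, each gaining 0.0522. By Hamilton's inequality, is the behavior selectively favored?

Hamilton's rule: the trait is favored when the sum of r·B over every recipient exceeds the actor's cost C.
r to a full niece or nephew = 1/4 (full aunt/uncle↔niece/nephew: two paths of length 3 through the shared grandparent pair: r = 2·(1/2)^3 = 1/4).
r to a grandoffspring = 0.25 (two parent–offspring links: r = (1/2)^2 = 1/4).
Summing one r·B term per recipient: 4·0.25·0.0178 + 2·0.25·0.0522 = 0.0439.
0.0439 < 0.058: the indirect benefit is less than the cost.

No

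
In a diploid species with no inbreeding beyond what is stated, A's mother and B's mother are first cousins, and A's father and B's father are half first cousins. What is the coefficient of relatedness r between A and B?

0.046875

Independent pedigree routes through distinct common ancestors add.
A and B are related in two ways: second cousins through their mothers (r = 1/32) and half second cousins through their fathers (r = 1/64).
r = 1/32 + 1/64 = 3/64 = 0.046875.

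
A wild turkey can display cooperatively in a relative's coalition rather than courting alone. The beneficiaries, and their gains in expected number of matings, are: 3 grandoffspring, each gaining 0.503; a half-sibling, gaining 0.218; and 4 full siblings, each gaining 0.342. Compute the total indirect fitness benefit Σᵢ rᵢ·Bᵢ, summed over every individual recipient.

1.11575

r to a grandoffspring = 0.25 (two parent–offspring links: r = (1/2)^2 = 1/4).
r to a half-sibling = 0.25 (half-sibs share one parent — one path of length 2: r = (1/2)^2 = 1/4).
r to a full sibling = 0.5 (full sibs share both parents — two paths of length 2: r = 2·(1/2)^2 = 1/2).
Summing one r·B term per recipient: 3·0.25·0.503 + 1·0.25·0.218 + 4·0.5·0.342 = 1.11575.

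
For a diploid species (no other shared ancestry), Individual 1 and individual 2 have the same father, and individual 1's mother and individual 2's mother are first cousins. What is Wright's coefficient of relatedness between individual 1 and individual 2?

0.28125

Wright's path rule: contributions from independent ancestry routes add.
Individual 1 and individual 2 are related in two ways: half-sibs through their shared father (r = 1/4) and second cousins through their mothers (r = 1/32).
r = 1/4 + 1/32 = 0.28125.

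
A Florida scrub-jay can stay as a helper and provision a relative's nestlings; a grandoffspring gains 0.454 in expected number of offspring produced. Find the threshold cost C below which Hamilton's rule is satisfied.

0.1135

r to a grandoffspring = 1/4 (two parent–offspring links: r = (1/2)^2 = 1/4).
Hamilton's rule: n·r·B > C, so the trait is favored while C < n·r·B = 1·0.25·0.454 = 0.1135.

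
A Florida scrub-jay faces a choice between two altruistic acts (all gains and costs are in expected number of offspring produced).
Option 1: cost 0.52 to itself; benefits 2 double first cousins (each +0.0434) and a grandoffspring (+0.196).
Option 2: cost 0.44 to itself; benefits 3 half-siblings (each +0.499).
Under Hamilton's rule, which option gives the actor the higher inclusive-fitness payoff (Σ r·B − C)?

Option 2

Option 1: r to a double first cousin = 0.25.
Option 1: r to a grandoffspring = 0.25.
Option 1: Σ r·B − C = (2·0.25·0.0434 + 1·0.25·0.196) − 0.52 = -0.4493.
Option 2: r to a half-sibling = 0.25.
Option 2: Σ r·B − C = (3·0.25·0.499) − 0.44 = -0.06575.
Option 2 has the higher net inclusive-fitness payoff.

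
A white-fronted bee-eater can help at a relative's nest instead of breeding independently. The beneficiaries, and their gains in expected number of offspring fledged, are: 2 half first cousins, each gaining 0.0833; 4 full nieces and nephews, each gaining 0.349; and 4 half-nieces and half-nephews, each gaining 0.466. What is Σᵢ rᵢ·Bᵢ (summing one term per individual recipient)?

0.5924125

r to a half first cousin = 1/16 (half first cousins share one grandparent — one path of length 4: r = (1/2)^4 = 1/16).
r to a full niece or nephew = 1/4 (full aunt/uncle↔niece/nephew: two paths of length 3 through the shared grandparent pair: r = 2·(1/2)^3 = 1/4).
r to a half-niece or half-nephew = 0.125 (half-aunt/uncle↔niece/nephew: one path of length 3: r = (1/2)^3 = 1/8).
Summing one r·B term per recipient: 2·0.0625·0.0833 + 4·0.25·0.349 + 4·0.125·0.466 = 0.5924125.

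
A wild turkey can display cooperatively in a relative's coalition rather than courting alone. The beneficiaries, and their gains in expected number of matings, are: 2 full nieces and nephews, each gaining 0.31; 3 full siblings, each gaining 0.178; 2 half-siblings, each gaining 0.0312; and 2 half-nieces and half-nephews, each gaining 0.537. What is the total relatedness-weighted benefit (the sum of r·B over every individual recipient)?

r to a full niece or nephew = 1/4 (full aunt/uncle↔niece/nephew: two paths of length 3 through the shared grandparent pair: r = 2·(1/2)^3 = 1/4).
r to a full sibling = 0.5 (full sibs share both parents — two paths of length 2: r = 2·(1/2)^2 = 1/2).
r to a half-sibling = 1/4 (half-sibs share one parent — one path of length 2: r = (1/2)^2 = 1/4).
r to a half-niece or half-nephew = 0.125 (half-aunt/uncle↔niece/nephew: one path of length 3: r = (1/2)^3 = 1/8).
Summing one r·B term per recipient: 2·0.25·0.31 + 3·0.5·0.178 + 2·0.25·0.0312 + 2·0.125·0.537 = 0.57185.

0.57185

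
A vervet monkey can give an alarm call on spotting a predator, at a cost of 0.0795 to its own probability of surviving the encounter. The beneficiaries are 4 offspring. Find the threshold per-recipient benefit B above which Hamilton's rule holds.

0.0398

r to an offspring = 1/2 (one parent–offspring link: r = (1/2)^1 = 1/2).
Hamilton's rule with n recipients of equal r: n·r·B > C, so B > C/(n·r) = 0.0795/(4·0.5) = 0.0398.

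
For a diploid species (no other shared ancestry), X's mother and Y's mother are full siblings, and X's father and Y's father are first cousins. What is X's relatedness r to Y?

With two independent routes of shared ancestry, r is the sum of the two contributions.
X and Y are related in two ways: first cousins through their mothers (r = 1/8) and second cousins through their fathers (r = 1/32).
r = 1/8 + 1/32 = 5/32 = 0.15625.

0.15625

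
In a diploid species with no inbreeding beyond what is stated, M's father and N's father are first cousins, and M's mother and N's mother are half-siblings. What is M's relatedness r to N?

Wright's path rule: contributions from independent ancestry routes add.
M and N are related in two ways: second cousins through their fathers (r = 1/32) and half first cousins through their mothers (r = 1/16).
r = 1/32 + 1/16 = 0.09375.

0.09375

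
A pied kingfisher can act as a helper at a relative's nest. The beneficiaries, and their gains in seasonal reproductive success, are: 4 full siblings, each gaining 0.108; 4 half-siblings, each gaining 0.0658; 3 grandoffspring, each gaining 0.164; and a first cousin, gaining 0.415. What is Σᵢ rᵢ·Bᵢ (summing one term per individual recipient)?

r to a full sibling = 1/2 (full sibs share both parents — two paths of length 2: r = 2·(1/2)^2 = 1/2).
r to a half-sibling = 1/4 (half-sibs share one parent — one path of length 2: r = (1/2)^2 = 1/4).
r to a grandoffspring = 1/4 (two parent–offspring links: r = (1/2)^2 = 1/4).
r to a first cousin = 1/8 (first cousins share one grandparent pair — two paths of length 4: r = 2·(1/2)^4 = 1/8).
Summing one r·B term per recipient: 4·0.5·0.108 + 4·0.25·0.0658 + 3·0.25·0.164 + 1·0.125·0.415 = 0.456675.

0.456675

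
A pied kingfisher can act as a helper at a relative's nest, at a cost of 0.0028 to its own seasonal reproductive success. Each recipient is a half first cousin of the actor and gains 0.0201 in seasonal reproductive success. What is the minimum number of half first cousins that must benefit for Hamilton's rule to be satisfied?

3

r to a half first cousin = 1/16 (half first cousins share one grandparent — one path of length 4: r = (1/2)^4 = 1/16).
Hamilton's rule: n·r·B > C  ⇒  n > C/(r·B) = 0.0028/(0.0625·0.0201) = 2.229.
The smallest integer exceeding 2.229 is 3.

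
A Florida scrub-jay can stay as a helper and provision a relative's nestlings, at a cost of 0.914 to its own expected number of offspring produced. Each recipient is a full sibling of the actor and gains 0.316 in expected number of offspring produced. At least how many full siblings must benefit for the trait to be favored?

r to a full sibling = 0.5 (full sibs share both parents — two paths of length 2: r = 2·(1/2)^2 = 1/2).
Hamilton's rule: n·r·B > C  ⇒  n > C/(r·B) = 0.914/(0.5·0.316) = 5.785.
The smallest integer exceeding 5.785 is 6.

6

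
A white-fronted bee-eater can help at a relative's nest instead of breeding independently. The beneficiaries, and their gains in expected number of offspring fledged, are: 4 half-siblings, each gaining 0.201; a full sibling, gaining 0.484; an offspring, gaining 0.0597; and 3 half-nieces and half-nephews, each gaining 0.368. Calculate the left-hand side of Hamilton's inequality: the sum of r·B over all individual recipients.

r to a half-sibling = 1/4 (half-sibs share one parent — one path of length 2: r = (1/2)^2 = 1/4).
r to a full sibling = 0.5 (full sibs share both parents — two paths of length 2: r = 2·(1/2)^2 = 1/2).
r to an offspring = 0.5 (one parent–offspring link: r = (1/2)^1 = 1/2).
r to a half-niece or half-nephew = 0.125 (half-aunt/uncle↔niece/nephew: one path of length 3: r = (1/2)^3 = 1/8).
Summing one r·B term per recipient: 4·0.25·0.201 + 1·0.5·0.484 + 1·0.5·0.0597 + 3·0.125·0.368 = 0.61085.

0.61085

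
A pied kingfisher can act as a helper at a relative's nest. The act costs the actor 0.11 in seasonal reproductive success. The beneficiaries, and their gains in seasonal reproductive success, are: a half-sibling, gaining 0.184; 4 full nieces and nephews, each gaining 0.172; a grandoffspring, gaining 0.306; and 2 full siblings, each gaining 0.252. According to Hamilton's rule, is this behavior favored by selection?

Yes

Hamilton's rule: the trait is favored when the sum of r·B over every recipient exceeds the actor's cost C.
r to a half-sibling = 1/4 (half-sibs share one parent — one path of length 2: r = (1/2)^2 = 1/4).
r to a full niece or nephew = 1/4 (full aunt/uncle↔niece/nephew: two paths of length 3 through the shared grandparent pair: r = 2·(1/2)^3 = 1/4).
r to a grandoffspring = 1/4 (two parent–offspring links: r = (1/2)^2 = 1/4).
r to a full sibling = 0.5 (full sibs share both parents — two paths of length 2: r = 2·(1/2)^2 = 1/2).
Summing one r·B term per recipient: 1·0.25·0.184 + 4·0.25·0.172 + 1·0.25·0.306 + 2·0.5·0.252 = 0.5465.
0.5465 > 0.11: the indirect benefit exceeds the cost.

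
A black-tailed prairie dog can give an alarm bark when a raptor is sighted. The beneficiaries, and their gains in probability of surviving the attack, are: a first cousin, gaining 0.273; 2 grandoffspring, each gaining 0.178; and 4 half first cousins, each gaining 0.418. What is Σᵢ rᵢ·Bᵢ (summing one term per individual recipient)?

0.227625

r to a first cousin = 1/8 (first cousins share one grandparent pair — two paths of length 4: r = 2·(1/2)^4 = 1/8).
r to a grandoffspring = 0.25 (two parent–offspring links: r = (1/2)^2 = 1/4).
r to a half first cousin = 1/16 (half first cousins share one grandparent — one path of length 4: r = (1/2)^4 = 1/16).
Summing one r·B term per recipient: 1·0.125·0.273 + 2·0.25·0.178 + 4·0.0625·0.418 = 0.227625.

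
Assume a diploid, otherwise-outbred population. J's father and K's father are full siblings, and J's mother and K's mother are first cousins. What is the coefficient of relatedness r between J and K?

0.15625

Independent pedigree routes through distinct common ancestors add.
J and K are related in two ways: first cousins through their fathers (r = 1/8) and second cousins through their mothers (r = 1/32).
r = 1/8 + 1/32 = 5/32 = 0.15625.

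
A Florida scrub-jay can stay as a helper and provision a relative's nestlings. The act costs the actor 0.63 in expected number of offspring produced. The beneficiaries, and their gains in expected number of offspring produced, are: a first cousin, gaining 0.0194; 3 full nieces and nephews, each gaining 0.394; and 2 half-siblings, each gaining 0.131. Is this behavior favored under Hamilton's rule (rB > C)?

Hamilton's rule: the trait is favored when the sum of r·B over every recipient exceeds the actor's cost C.
r to a first cousin = 1/8 (first cousins share one grandparent pair — two paths of length 4: r = 2·(1/2)^4 = 1/8).
r to a full niece or nephew = 1/4 (full aunt/uncle↔niece/nephew: two paths of length 3 through the shared grandparent pair: r = 2·(1/2)^3 = 1/4).
r to a half-sibling = 1/4 (half-sibs share one parent — one path of length 2: r = (1/2)^2 = 1/4).
Summing one r·B term per recipient: 1·0.125·0.0194 + 3·0.25·0.394 + 2·0.25·0.131 = 0.363425.
0.363425 < 0.63: the indirect benefit is less than the cost.

No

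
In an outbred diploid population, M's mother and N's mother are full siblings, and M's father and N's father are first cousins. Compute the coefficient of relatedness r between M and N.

Independent pedigree routes through distinct common ancestors add.
M and N are related in two ways: first cousins through their mothers (r = 1/8) and second cousins through their fathers (r = 1/32).
r = 1/8 + 1/32 = 5/32 = 0.15625.

0.15625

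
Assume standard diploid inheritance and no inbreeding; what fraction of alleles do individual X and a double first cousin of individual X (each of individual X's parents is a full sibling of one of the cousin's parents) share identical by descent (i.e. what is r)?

Each parent–offspring link contributes a factor of 1/2, and independent paths through distinct common ancestors add.
Double first cousins share both grandparent pairs — four paths of length 4: r = 4·(1/2)^4 = 1/4.

0.25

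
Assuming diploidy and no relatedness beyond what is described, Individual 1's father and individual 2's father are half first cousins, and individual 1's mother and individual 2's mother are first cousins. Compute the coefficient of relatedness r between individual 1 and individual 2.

0.046875

With two independent routes of shared ancestry, r is the sum of the two contributions.
Individual 1 and individual 2 are related in two ways: half second cousins through their fathers (r = 1/64) and second cousins through their mothers (r = 1/32).
r = 1/64 + 1/32 = 0.046875.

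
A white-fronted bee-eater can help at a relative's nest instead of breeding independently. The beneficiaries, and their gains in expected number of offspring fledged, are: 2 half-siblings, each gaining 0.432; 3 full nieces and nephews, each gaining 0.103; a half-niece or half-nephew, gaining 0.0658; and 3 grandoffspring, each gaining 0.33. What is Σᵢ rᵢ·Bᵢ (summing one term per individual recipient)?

r to a half-sibling = 0.25 (half-sibs share one parent — one path of length 2: r = (1/2)^2 = 1/4).
r to a full niece or nephew = 1/4 (full aunt/uncle↔niece/nephew: two paths of length 3 through the shared grandparent pair: r = 2·(1/2)^3 = 1/4).
r to a half-niece or half-nephew = 1/8 (half-aunt/uncle↔niece/nephew: one path of length 3: r = (1/2)^3 = 1/8).
r to a grandoffspring = 0.25 (two parent–offspring links: r = (1/2)^2 = 1/4).
Summing one r·B term per recipient: 2·0.25·0.432 + 3·0.25·0.103 + 1·0.125·0.0658 + 3·0.25·0.33 = 0.548975.

0.548975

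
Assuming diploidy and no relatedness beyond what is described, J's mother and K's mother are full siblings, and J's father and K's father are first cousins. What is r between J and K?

0.15625

Relatedness sums over independent paths through distinct common ancestors.
J and K are related in two ways: first cousins through their mothers (r = 1/8) and second cousins through their fathers (r = 1/32).
r = 1/8 + 1/32 = 5/32 = 0.15625.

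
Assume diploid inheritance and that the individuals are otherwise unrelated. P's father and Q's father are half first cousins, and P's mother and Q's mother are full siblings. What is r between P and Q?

0.140625

Wright's path rule: contributions from independent ancestry routes add.
P and Q are related in two ways: half second cousins through their fathers (r = 1/64) and first cousins through their mothers (r = 1/8).
r = 1/64 + 1/8 = 0.140625.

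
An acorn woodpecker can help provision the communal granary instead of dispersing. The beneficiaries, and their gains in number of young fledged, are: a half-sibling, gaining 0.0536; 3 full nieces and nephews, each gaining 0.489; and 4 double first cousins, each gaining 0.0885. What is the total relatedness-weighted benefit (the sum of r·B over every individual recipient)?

r to a half-sibling = 1/4 (half-sibs share one parent — one path of length 2: r = (1/2)^2 = 1/4).
r to a full niece or nephew = 1/4 (full aunt/uncle↔niece/nephew: two paths of length 3 through the shared grandparent pair: r = 2·(1/2)^3 = 1/4).
r to a double first cousin = 0.25 (double first cousins share both grandparent pairs — four paths of length 4: r = 4·(1/2)^4 = 1/4).
Summing one r·B term per recipient: 1·0.25·0.0536 + 3·0.25·0.489 + 4·0.25·0.0885 = 0.46865.

0.46865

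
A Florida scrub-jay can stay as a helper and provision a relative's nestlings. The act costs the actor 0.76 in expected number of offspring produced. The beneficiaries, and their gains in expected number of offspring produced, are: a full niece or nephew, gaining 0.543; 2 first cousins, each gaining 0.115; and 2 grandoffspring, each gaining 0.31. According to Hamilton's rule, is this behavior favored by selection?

Hamilton's rule: the trait is favored when the sum of r·B over every recipient exceeds the actor's cost C.
r to a full niece or nephew = 1/4 (full aunt/uncle↔niece/nephew: two paths of length 3 through the shared grandparent pair: r = 2·(1/2)^3 = 1/4).
r to a first cousin = 1/8 (first cousins share one grandparent pair — two paths of length 4: r = 2·(1/2)^4 = 1/8).
r to a grandoffspring = 1/4 (two parent–offspring links: r = (1/2)^2 = 1/4).
Summing one r·B term per recipient: 1·0.25·0.543 + 2·0.125·0.115 + 2·0.25·0.31 = 0.3195.
0.3195 < 0.76: the indirect benefit is less than the cost.

No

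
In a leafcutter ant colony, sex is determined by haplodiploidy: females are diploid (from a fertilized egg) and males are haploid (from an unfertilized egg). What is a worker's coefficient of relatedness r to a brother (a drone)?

Her haploid brother carries none of their father's genes and a random half of their mother's genome; that half matches the maternal half of her own genome with probability 1/2: r = 1/2 · 1/2 = 1/4.

0.25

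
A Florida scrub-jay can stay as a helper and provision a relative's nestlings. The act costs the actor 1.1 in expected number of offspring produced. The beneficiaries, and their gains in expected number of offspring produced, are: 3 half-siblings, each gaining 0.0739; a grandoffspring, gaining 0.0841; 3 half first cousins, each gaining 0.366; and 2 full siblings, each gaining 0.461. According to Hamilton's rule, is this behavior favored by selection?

No

Hamilton's rule: the trait is favored when the sum of r·B over every recipient exceeds the actor's cost C.
r to a half-sibling = 1/4 (half-sibs share one parent — one path of length 2: r = (1/2)^2 = 1/4).
r to a grandoffspring = 1/4 (two parent–offspring links: r = (1/2)^2 = 1/4).
r to a half first cousin = 1/16 (half first cousins share one grandparent — one path of length 4: r = (1/2)^4 = 1/16).
r to a full sibling = 0.5 (full sibs share both parents — two paths of length 2: r = 2·(1/2)^2 = 1/2).
Summing one r·B term per recipient: 3·0.25·0.0739 + 1·0.25·0.0841 + 3·0.0625·0.366 + 2·0.5·0.461 = 0.606075.
0.606075 < 1.1: the indirect benefit is less than the cost.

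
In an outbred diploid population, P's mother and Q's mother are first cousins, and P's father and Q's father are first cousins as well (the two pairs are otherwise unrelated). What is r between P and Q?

Independent pedigree routes through distinct common ancestors add.
P and Q are related in two ways: second cousins through their mothers (r = 1/32) and second cousins through their fathers (r = 1/32).
r = 1/32 + 1/32 = 0.0625.

0.0625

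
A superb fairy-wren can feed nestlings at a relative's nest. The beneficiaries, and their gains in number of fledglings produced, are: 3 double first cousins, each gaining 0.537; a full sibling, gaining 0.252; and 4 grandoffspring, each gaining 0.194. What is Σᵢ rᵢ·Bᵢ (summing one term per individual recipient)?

r to a double first cousin = 0.25 (double first cousins share both grandparent pairs — four paths of length 4: r = 4·(1/2)^4 = 1/4).
r to a full sibling = 1/2 (full sibs share both parents — two paths of length 2: r = 2·(1/2)^2 = 1/2).
r to a grandoffspring = 0.25 (two parent–offspring links: r = (1/2)^2 = 1/4).
Summing one r·B term per recipient: 3·0.25·0.537 + 1·0.5·0.252 + 4·0.25·0.194 = 0.72275.

0.72275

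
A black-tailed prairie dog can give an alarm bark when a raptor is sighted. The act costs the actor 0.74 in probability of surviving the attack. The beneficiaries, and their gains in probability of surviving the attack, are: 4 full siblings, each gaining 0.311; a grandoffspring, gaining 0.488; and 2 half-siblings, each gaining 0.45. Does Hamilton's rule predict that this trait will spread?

Yes

Hamilton's rule: the trait is favored when the sum of r·B over every recipient exceeds the actor's cost C.
r to a full sibling = 0.5 (full sibs share both parents — two paths of length 2: r = 2·(1/2)^2 = 1/2).
r to a grandoffspring = 0.25 (two parent–offspring links: r = (1/2)^2 = 1/4).
r to a half-sibling = 0.25 (half-sibs share one parent — one path of length 2: r = (1/2)^2 = 1/4).
Summing one r·B term per recipient: 4·0.5·0.311 + 1·0.25·0.488 + 2·0.25·0.45 = 0.969.
0.969 > 0.74: the indirect benefit exceeds the cost.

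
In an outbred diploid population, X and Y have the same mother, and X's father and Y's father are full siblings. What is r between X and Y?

0.375

With two independent routes of shared ancestry, r is the sum of the two contributions.
X and Y are related in two ways: half-sibs through their shared mother (r = 1/4) and first cousins through their fathers (r = 1/8).
r = 1/4 + 1/8 = 0.375.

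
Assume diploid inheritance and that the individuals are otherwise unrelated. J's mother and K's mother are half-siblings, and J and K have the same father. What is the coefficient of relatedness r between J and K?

0.3125

With two independent routes of shared ancestry, r is the sum of the two contributions.
J and K are related in two ways: half first cousins through their mothers (r = 1/16) and half-sibs through their shared father (r = 1/4).
r = 1/16 + 1/4 = 0.3125.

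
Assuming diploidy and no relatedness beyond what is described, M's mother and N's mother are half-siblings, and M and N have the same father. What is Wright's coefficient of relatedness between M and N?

Wright's path rule: contributions from independent ancestry routes add.
M and N are related in two ways: half first cousins through their mothers (r = 1/16) and half-sibs through their shared father (r = 1/4).
r = 1/16 + 1/4 = 0.3125.

0.3125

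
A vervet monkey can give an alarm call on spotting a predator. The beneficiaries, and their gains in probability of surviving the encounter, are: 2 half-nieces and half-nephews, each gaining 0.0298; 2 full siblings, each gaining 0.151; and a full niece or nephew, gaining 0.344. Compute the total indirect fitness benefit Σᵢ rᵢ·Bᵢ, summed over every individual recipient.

0.24445

r to a half-niece or half-nephew = 1/8 (half-aunt/uncle↔niece/nephew: one path of length 3: r = (1/2)^3 = 1/8).
r to a full sibling = 0.5 (full sibs share both parents — two paths of length 2: r = 2·(1/2)^2 = 1/2).
r to a full niece or nephew = 1/4 (full aunt/uncle↔niece/nephew: two paths of length 3 through the shared grandparent pair: r = 2·(1/2)^3 = 1/4).
Summing one r·B term per recipient: 2·0.125·0.0298 + 2·0.5·0.151 + 1·0.25·0.344 = 0.24445.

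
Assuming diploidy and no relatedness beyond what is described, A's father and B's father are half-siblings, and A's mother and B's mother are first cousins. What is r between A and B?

Wright's path rule: contributions from independent ancestry routes add.
A and B are related in two ways: half first cousins through their fathers (r = 1/16) and second cousins through their mothers (r = 1/32).
r = 1/16 + 1/32 = 0.09375.

0.09375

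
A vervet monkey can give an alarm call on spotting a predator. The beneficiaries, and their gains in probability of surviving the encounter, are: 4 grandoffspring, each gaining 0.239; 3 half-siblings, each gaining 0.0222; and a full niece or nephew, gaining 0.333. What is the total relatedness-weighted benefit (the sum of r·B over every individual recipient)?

r to a grandoffspring = 1/4 (two parent–offspring links: r = (1/2)^2 = 1/4).
r to a half-sibling = 1/4 (half-sibs share one parent — one path of length 2: r = (1/2)^2 = 1/4).
r to a full niece or nephew = 0.25 (full aunt/uncle↔niece/nephew: two paths of length 3 through the shared grandparent pair: r = 2·(1/2)^3 = 1/4).
Summing one r·B term per recipient: 4·0.25·0.239 + 3·0.25·0.0222 + 1·0.25·0.333 = 0.3389.

0.3389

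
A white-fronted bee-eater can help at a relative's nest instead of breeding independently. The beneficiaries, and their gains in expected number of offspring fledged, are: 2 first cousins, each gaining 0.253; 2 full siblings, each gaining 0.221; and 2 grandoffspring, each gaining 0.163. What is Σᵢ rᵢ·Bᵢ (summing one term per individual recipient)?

0.36575

r to a first cousin = 0.125 (first cousins share one grandparent pair — two paths of length 4: r = 2·(1/2)^4 = 1/8).
r to a full sibling = 1/2 (full sibs share both parents — two paths of length 2: r = 2·(1/2)^2 = 1/2).
r to a grandoffspring = 1/4 (two parent–offspring links: r = (1/2)^2 = 1/4).
Summing one r·B term per recipient: 2·0.125·0.253 + 2·0.5·0.221 + 2·0.25·0.163 = 0.36575.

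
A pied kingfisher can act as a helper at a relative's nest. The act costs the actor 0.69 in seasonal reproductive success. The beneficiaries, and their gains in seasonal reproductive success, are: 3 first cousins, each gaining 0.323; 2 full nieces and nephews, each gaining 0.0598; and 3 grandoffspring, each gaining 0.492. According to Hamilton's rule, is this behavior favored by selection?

No

Hamilton's rule: the trait is favored when the sum of r·B over every recipient exceeds the actor's cost C.
r to a first cousin = 0.125 (first cousins share one grandparent pair — two paths of length 4: r = 2·(1/2)^4 = 1/8).
r to a full niece or nephew = 0.25 (full aunt/uncle↔niece/nephew: two paths of length 3 through the shared grandparent pair: r = 2·(1/2)^3 = 1/4).
r to a grandoffspring = 0.25 (two parent–offspring links: r = (1/2)^2 = 1/4).
Summing one r·B term per recipient: 3·0.125·0.323 + 2·0.25·0.0598 + 3·0.25·0.492 = 0.520025.
0.520025 < 0.69: the indirect benefit is less than the cost.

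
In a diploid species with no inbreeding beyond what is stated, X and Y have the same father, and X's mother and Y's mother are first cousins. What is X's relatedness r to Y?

Wright's path rule: contributions from independent ancestry routes add.
X and Y are related in two ways: half-sibs through their shared father (r = 1/4) and second cousins through their mothers (r = 1/32).
r = 1/4 + 1/32 = 0.28125.

0.28125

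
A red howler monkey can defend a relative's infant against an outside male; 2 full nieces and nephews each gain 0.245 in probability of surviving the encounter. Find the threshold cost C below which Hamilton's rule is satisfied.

0.1225

r to a full niece or nephew = 1/4 (full aunt/uncle↔niece/nephew: two paths of length 3 through the shared grandparent pair: r = 2·(1/2)^3 = 1/4).
Hamilton's rule: n·r·B > C, so the trait is favored while C < n·r·B = 2·0.25·0.245 = 0.1225.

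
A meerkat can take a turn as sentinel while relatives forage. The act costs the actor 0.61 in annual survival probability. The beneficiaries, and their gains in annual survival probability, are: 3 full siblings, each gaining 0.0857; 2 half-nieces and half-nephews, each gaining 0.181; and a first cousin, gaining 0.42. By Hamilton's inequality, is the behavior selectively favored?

Hamilton's rule: the trait is favored when the sum of r·B over every recipient exceeds the actor's cost C.
r to a full sibling = 0.5 (full sibs share both parents — two paths of length 2: r = 2·(1/2)^2 = 1/2).
r to a half-niece or half-nephew = 1/8 (half-aunt/uncle↔niece/nephew: one path of length 3: r = (1/2)^3 = 1/8).
r to a first cousin = 1/8 (first cousins share one grandparent pair — two paths of length 4: r = 2·(1/2)^4 = 1/8).
Summing one r·B term per recipient: 3·0.5·0.0857 + 2·0.125·0.181 + 1·0.125·0.42 = 0.2263.
0.2263 < 0.61: the indirect benefit is less than the cost.

No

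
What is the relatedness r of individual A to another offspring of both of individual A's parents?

0.5

Each parent–offspring link contributes a factor of 1/2, and independent paths through distinct common ancestors add.
Full sibs share both parents — two paths of length 2: r = 2·(1/2)^2 = 1/2.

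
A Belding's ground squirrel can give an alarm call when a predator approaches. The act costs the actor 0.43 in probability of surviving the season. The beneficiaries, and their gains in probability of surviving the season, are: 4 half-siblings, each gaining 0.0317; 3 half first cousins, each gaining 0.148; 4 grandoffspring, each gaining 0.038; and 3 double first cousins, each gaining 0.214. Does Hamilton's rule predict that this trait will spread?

No

Hamilton's rule: the trait is favored when the sum of r·B over every recipient exceeds the actor's cost C.
r to a half-sibling = 1/4 (half-sibs share one parent — one path of length 2: r = (1/2)^2 = 1/4).
r to a half first cousin = 0.0625 (half first cousins share one grandparent — one path of length 4: r = (1/2)^4 = 1/16).
r to a grandoffspring = 1/4 (two parent–offspring links: r = (1/2)^2 = 1/4).
r to a double first cousin = 1/4 (double first cousins share both grandparent pairs — four paths of length 4: r = 4·(1/2)^4 = 1/4).
Summing one r·B term per recipient: 4·0.25·0.0317 + 3·0.0625·0.148 + 4·0.25·0.038 + 3·0.25·0.214 = 0.25795.
0.25795 < 0.43: the indirect benefit is less than the cost.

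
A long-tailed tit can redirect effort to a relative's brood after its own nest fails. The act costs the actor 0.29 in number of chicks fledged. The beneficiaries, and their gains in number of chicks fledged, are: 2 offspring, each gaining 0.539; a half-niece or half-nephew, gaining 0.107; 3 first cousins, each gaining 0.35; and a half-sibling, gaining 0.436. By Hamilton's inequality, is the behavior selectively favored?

Hamilton's rule: the trait is favored when the sum of r·B over every recipient exceeds the actor's cost C.
r to an offspring = 1/2 (one parent–offspring link: r = (1/2)^1 = 1/2).
r to a half-niece or half-nephew = 0.125 (half-aunt/uncle↔niece/nephew: one path of length 3: r = (1/2)^3 = 1/8).
r to a first cousin = 1/8 (first cousins share one grandparent pair — two paths of length 4: r = 2·(1/2)^4 = 1/8).
r to a half-sibling = 0.25 (half-sibs share one parent — one path of length 2: r = (1/2)^2 = 1/4).
Summing one r·B term per recipient: 2·0.5·0.539 + 1·0.125·0.107 + 3·0.125·0.35 + 1·0.25·0.436 = 0.792625.
0.792625 > 0.29: the indirect benefit exceeds the cost.

Yes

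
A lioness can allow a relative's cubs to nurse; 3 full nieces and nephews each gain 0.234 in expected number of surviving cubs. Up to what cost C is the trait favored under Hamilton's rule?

r to a full niece or nephew = 1/4 (full aunt/uncle↔niece/nephew: two paths of length 3 through the shared grandparent pair: r = 2·(1/2)^3 = 1/4).
Hamilton's rule: n·r·B > C, so the trait is favored while C < n·r·B = 3·0.25·0.234 = 0.1755.

0.1755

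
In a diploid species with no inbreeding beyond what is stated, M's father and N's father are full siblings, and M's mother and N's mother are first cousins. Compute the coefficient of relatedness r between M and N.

Relatedness sums over independent paths through distinct common ancestors.
M and N are related in two ways: first cousins through their fathers (r = 1/8) and second cousins through their mothers (r = 1/32).
r = 1/8 + 1/32 = 0.15625.

0.15625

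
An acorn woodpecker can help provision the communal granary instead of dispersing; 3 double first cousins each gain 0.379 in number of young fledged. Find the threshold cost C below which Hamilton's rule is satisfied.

r to a double first cousin = 1/4 (double first cousins share both grandparent pairs — four paths of length 4: r = 4·(1/2)^4 = 1/4).
Hamilton's rule: n·r·B > C, so the trait is favored while C < n·r·B = 3·0.25·0.379 = 0.28425.

0.28425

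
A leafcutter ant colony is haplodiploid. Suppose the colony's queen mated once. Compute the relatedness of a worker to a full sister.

0.75

Haplodiploid full sisters inherit their father's entire haploid genome identically (contributing 1/2) and on average half of their mother's contribution (1/2 · 1/2 = 1/4); r = 1/2 + 1/4 = 3/4.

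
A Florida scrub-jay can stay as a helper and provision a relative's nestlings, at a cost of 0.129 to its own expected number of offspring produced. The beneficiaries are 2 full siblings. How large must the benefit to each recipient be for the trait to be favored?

0.129

r to a full sibling = 1/2 (full sibs share both parents — two paths of length 2: r = 2·(1/2)^2 = 1/2).
Hamilton's rule with n recipients of equal r: n·r·B > C, so B > C/(n·r) = 0.129/(2·0.5) = 0.129.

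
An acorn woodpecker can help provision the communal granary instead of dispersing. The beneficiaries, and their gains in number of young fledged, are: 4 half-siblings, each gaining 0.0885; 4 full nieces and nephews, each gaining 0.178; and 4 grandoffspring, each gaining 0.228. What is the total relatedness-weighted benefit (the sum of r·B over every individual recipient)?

r to a half-sibling = 1/4 (half-sibs share one parent — one path of length 2: r = (1/2)^2 = 1/4).
r to a full niece or nephew = 0.25 (full aunt/uncle↔niece/nephew: two paths of length 3 through the shared grandparent pair: r = 2·(1/2)^3 = 1/4).
r to a grandoffspring = 0.25 (two parent–offspring links: r = (1/2)^2 = 1/4).
Summing one r·B term per recipient: 4·0.25·0.0885 + 4·0.25·0.178 + 4·0.25·0.228 = 0.4945.

0.4945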